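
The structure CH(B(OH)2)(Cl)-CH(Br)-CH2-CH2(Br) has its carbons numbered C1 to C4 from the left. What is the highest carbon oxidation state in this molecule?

Tallying each carbon's bonds:
C1: 1C, 1H, 1Cl, 1B → 0 − 1 + 1 − 1 = -1
C2: 2C, 1H, 1Br → 0 − 1 + 1 = 0
C3: 2C, 2H → 0 − 2 = -2
C4: 1C, 2H, 1Br → 0 − 2 + 1 = -1
The highest value is 0.

0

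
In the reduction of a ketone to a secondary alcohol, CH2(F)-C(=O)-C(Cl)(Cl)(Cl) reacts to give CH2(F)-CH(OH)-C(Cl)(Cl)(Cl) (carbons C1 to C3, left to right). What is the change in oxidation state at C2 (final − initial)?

-2

Before: C2 has 2 bonds to C, 2 bonds to O → oxidation state +2.
After: C2 has 2 bonds to C, 1 bond to H, 1 bond to O → oxidation state 0.
Δ = 0 − (+2) = -2, so this is a reduction at C2.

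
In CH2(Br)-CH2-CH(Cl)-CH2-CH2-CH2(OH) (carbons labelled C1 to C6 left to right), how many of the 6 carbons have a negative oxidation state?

Each bond to a more electronegative atom (O, N, halogen) counts +1, each bond to a less electronegative atom (H, metal, B, Si) counts −1, and each C–C bond counts 0. Tallying each carbon:
C1: 1C, 2H, 1Br → 0 − 2 + 1 = -1
C2: 2C, 2H → 0 − 2 = -2
C3: 2C, 1H, 1Cl → 0 − 1 + 1 = 0
C4: 2C, 2H → 0 − 2 = -2
C5: 2C, 2H → 0 − 2 = -2
C6: 1C, 2H, 1O → 0 − 2 + 1 = -1
5 carbons (C1, C2, C4, C5, C6) meet the condition.

5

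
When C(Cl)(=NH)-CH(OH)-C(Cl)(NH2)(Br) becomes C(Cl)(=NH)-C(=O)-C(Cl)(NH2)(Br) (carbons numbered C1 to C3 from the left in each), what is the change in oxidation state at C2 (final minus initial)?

Before: C2 has 2 bonds to C, 1 bond to H, 1 bond to O → oxidation state 0.
After: C2 has 2 bonds to C, 2 bonds to O → oxidation state +2.
Δ = +2 − (0) = +2, so this is an oxidation at C2.

+2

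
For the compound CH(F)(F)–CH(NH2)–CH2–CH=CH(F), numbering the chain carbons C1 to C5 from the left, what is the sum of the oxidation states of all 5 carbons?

Assign +1 per bond to O/N/halogen, −1 per bond to H or an electropositive element, and 0 per bond to carbon. Tallying each carbon:
C1: 1C, 1H, 2F → 0 − 1 + 2 = +1
C2: 2C, 1H, 1N → 0 − 1 + 1 = 0
C3: 2C, 2H → 0 − 2 = -2
C4: 3C, 1H → 0 − 1 = -1
C5: 2C, 1H, 1F → 0 − 1 + 1 = 0
Sum = +1 + 0 − 2 − 1 + 0 = -2.

-2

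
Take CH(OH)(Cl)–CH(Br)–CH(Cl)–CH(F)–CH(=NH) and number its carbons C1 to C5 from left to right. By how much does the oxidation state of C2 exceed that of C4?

C2: 2C, 1H, 1Br → 0 − 1 + 1 = 0
C4: 2C, 1H, 1F → 0 − 1 + 1 = 0
Difference: 0 − (0) = 0.

0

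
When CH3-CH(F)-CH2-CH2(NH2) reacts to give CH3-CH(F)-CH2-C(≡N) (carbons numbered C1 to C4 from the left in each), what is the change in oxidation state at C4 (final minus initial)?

Before: C4 has 1 bond to C, 2 bonds to H, 1 bond to N → oxidation state -1.
After: C4 has 1 bond to C, 3 bonds to N → oxidation state +3.
Δ = +3 − (-1) = +4, so this is an oxidation at C4.

+4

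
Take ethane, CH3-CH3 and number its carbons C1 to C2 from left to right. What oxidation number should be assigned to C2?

C2 has one bond to H (-1), one bond to H (-1), one bond to H (-1), one bond to C (0).
Oxidation state = -1 − 1 − 1 + 0 = -3.

-3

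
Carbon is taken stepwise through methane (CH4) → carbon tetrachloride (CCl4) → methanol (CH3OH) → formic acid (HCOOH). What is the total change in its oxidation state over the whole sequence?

+6

Carbon oxidation states along the series — methane: -4, carbon tetrachloride: +4, methanol: -2, formic acid: +2.
Net change = +2 − (-4) = +6.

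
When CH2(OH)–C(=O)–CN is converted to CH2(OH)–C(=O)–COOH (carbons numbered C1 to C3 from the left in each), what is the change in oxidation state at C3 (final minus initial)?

Before: C3 has 1 bond to C, 3 bonds to N → oxidation state +3.
After: C3 has 1 bond to C, 3 bonds to O → oxidation state +3.
Δ = +3 − (+3) = 0, so no net redox change at C3.

0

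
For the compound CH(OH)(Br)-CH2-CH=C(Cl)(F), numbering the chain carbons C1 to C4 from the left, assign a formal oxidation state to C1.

+1

C1 has one bond to C (0), one bond to O (+1), one bond to Br (+1), one bond to H (-1).
Oxidation state = 0 + 1 + 1 − 1 = +1.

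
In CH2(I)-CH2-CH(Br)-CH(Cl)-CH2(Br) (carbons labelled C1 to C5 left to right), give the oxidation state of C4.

Each bond to a more electronegative atom (O, N, halogen) counts +1, each bond to a less electronegative atom (H, metal, B, Si) counts −1, and each C–C bond counts 0.
C4 has one bond to C (0), one bond to C (0), one bond to H (-1), one bond to Cl (+1).
Oxidation state = 0 + 0 − 1 + 1 = 0.

0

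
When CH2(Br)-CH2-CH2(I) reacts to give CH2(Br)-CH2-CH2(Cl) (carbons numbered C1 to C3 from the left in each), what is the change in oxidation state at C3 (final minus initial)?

Before: C3 has 1 bond to C, 2 bonds to H, 1 bond to I → oxidation state -1.
After: C3 has 1 bond to C, 2 bonds to H, 1 bond to Cl → oxidation state -1.
Δ = -1 − (-1) = 0, so no net redox change at C3.

0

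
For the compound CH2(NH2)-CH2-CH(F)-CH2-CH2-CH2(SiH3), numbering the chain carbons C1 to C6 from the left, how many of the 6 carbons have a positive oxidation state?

Count +1 for every bond to an atom more electronegative than carbon and −1 for every bond to one less electronegative; C–C bonds are 0. Tallying each carbon:
C1: 1C, 2H, 1N → 0 − 2 + 1 = -1
C2: 2C, 2H → 0 − 2 = -2
C3: 2C, 1H, 1F → 0 − 1 + 1 = 0
C4: 2C, 2H → 0 − 2 = -2
C5: 2C, 2H → 0 − 2 = -2
C6: 1C, 2H, 1Si → 0 − 2 − 1 = -3
0 carbons meet the condition.

0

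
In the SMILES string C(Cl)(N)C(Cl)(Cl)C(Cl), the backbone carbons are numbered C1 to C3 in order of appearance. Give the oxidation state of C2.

+2

Bonds to more-electronegative neighbours contribute +1 each, bonds to H or metals contribute −1 each, and C–C bonds contribute 0.
C2 has one bond to C (0), one bond to C (0), one bond to Cl (+1), one bond to Cl (+1).
Oxidation state = 0 + 0 + 1 + 1 = +2.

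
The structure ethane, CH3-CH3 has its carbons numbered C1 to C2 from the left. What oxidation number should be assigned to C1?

Assign +1 per bond to O/N/halogen, −1 per bond to H or an electropositive element, and 0 per bond to carbon.
C1 has one bond to H (-1), one bond to H (-1), one bond to H (-1), one bond to C (0).
Oxidation state = -1 − 1 − 1 + 0 = -3.

-3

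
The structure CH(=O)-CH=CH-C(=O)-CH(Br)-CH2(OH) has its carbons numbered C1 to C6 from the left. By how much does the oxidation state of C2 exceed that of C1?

-2

C2: 3C, 1H → 0 − 1 = -1
C1: 1C, 1H, 2O → 0 − 1 + 2 = +1
Difference: -1 − (+1) = -2.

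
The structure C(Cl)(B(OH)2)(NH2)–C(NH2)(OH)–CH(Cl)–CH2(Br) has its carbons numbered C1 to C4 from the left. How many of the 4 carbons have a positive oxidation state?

Tallying each carbon's bonds:
C1: 1C, 1N, 1Cl, 1B → 0 + 1 + 1 − 1 = +1
C2: 2C, 1O, 1N → 0 + 1 + 1 = +2
C3: 2C, 1H, 1Cl → 0 − 1 + 1 = 0
C4: 1C, 2H, 1Br → 0 − 2 + 1 = -1
2 carbons (C1, C2) meet the condition.

2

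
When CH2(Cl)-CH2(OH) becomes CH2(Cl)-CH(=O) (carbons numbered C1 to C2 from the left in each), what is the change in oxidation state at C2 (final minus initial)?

Before: C2 has 1 bond to C, 2 bonds to H, 1 bond to O → oxidation state -1.
After: C2 has 1 bond to C, 1 bond to H, 2 bonds to O → oxidation state +1.
Δ = +1 − (-1) = +2, so this is an oxidation at C2.

+2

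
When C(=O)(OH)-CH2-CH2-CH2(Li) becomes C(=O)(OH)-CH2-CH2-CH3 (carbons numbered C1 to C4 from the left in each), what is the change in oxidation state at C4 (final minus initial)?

0

Before: C4 has 1 bond to C, 2 bonds to H, 1 bond to Li → oxidation state -3.
After: C4 has 1 bond to C, 3 bonds to H → oxidation state -3.
Δ = -3 − (-3) = 0, so no net redox change at C4.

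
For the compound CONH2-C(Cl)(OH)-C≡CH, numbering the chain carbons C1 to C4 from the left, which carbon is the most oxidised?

Tallying each carbon's bonds:
C1: 1C, 2O, 1N → 0 + 2 + 1 = +3
C2: 2C, 1O, 1Cl → 0 + 1 + 1 = +2
C3: 4C → 0 = 0
C4: 3C, 1H → 0 − 1 = -1
The most oxidised carbon is C1 at +3.

C1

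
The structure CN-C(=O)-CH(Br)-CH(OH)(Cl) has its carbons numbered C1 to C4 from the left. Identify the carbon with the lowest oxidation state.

C3

Tallying each carbon's bonds:
C1: 1C, 3N → 0 + 3 = +3
C2: 2C, 2O → 0 + 2 = +2
C3: 2C, 1H, 1Br → 0 − 1 + 1 = 0
C4: 1C, 1H, 1O, 1Cl → 0 − 1 + 1 + 1 = +1
The most reduced carbon is C3 at 0.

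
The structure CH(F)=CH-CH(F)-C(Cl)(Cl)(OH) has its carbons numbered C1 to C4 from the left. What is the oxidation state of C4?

+3

C4 has one bond to C (0), one bond to Cl (+1), one bond to Cl (+1), one bond to O (+1).
Oxidation state = 0 + 1 + 1 + 1 = +3.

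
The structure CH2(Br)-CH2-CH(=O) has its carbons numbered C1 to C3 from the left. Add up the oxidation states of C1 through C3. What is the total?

Bonds to more-electronegative neighbours contribute +1 each, bonds to H or metals contribute −1 each, and C–C bonds contribute 0. Tallying each carbon:
C1: 1C, 2H, 1Br → 0 − 2 + 1 = -1
C2: 2C, 2H → 0 − 2 = -2
C3: 1C, 1H, 2O → 0 − 1 + 2 = +1
Sum = -1 − 2 + 1 = -2.

-2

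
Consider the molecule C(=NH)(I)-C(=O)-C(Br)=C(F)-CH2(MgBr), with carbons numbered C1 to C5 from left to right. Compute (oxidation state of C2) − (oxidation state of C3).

+1

C2: 2C, 2O → 0 + 2 = +2
C3: 3C, 1Br → 0 + 1 = +1
Difference: +2 − (+1) = +1.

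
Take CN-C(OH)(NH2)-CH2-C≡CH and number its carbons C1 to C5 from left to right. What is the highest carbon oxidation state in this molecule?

+3

Tallying each carbon's bonds:
C1: 1C, 3N → 0 + 3 = +3
C2: 2C, 1O, 1N → 0 + 1 + 1 = +2
C3: 2C, 2H → 0 − 2 = -2
C4: 4C → 0 = 0
C5: 3C, 1H → 0 − 1 = -1
The highest value is +3.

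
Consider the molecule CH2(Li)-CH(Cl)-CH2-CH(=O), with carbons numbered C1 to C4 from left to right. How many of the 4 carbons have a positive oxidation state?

1

Bonds to more-electronegative neighbours contribute +1 each, bonds to H or metals contribute −1 each, and C–C bonds contribute 0. Tallying each carbon:
C1: 1C, 2H, 1Li → 0 − 2 − 1 = -3
C2: 2C, 1H, 1Cl → 0 − 1 + 1 = 0
C3: 2C, 2H → 0 − 2 = -2
C4: 1C, 1H, 2O → 0 − 1 + 2 = +1
1 carbon (C4) meets the condition.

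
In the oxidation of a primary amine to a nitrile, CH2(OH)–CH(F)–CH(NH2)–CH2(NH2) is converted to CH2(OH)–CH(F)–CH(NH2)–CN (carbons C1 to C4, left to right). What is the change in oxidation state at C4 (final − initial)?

+4

Before: C4 has 1 bond to C, 2 bonds to H, 1 bond to N → oxidation state -1.
After: C4 has 1 bond to C, 3 bonds to N → oxidation state +3.
Δ = +3 − (-1) = +4, so this is an oxidation at C4.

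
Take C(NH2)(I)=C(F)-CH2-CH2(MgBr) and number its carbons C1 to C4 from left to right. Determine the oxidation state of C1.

Count +1 for every bond to an atom more electronegative than carbon and −1 for every bond to one less electronegative; C–C bonds are 0.
C1 has a double bond to C (2×0 = 0), one bond to N (+1), one bond to I (+1).
Oxidation state = 0 + 1 + 1 = +2.

+2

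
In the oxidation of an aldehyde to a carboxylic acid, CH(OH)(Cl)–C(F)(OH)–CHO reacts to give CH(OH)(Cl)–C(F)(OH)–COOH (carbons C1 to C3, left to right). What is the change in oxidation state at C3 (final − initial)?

+2

Before: C3 has 1 bond to C, 1 bond to H, 2 bonds to O → oxidation state +1.
After: C3 has 1 bond to C, 3 bonds to O → oxidation state +3.
Δ = +3 − (+1) = +2, so this is an oxidation at C3.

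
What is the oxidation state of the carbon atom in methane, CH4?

Bonds to more-electronegative neighbours contribute +1 each, bonds to H or metals contribute −1 each, and C–C bonds contribute 0.
The carbon has one bond to H (-1), one bond to H (-1), one bond to H (-1), one bond to H (-1).
Oxidation state = -1 − 1 − 1 − 1 = -4.

-4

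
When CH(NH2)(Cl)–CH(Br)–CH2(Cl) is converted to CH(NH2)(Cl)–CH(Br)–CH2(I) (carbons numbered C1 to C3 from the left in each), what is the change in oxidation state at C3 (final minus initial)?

Before: C3 has 1 bond to C, 2 bonds to H, 1 bond to Cl → oxidation state -1.
After: C3 has 1 bond to C, 2 bonds to H, 1 bond to I → oxidation state -1.
Δ = -1 − (-1) = 0, so no net redox change at C3.

0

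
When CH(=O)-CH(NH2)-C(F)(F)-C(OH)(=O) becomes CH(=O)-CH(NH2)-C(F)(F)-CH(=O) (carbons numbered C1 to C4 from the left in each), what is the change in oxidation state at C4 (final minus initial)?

-2

Before: C4 has 1 bond to C, 3 bonds to O → oxidation state +3.
After: C4 has 1 bond to C, 1 bond to H, 2 bonds to O → oxidation state +1.
Δ = +1 − (+3) = -2, so this is a reduction at C4.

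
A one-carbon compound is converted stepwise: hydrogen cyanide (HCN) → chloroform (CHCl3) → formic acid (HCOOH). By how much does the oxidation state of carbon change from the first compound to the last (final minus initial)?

0

Carbon oxidation states along the series — hydrogen cyanide: +2, chloroform: +2, formic acid: +2.
Net change = +2 − (+2) = 0.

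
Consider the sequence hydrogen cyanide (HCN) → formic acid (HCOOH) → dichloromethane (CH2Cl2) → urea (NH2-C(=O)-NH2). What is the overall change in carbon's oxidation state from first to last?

Carbon oxidation states along the series — hydrogen cyanide: +2, formic acid: +2, dichloromethane: 0, urea: +4.
Net change = +4 − (+2) = +2.

+2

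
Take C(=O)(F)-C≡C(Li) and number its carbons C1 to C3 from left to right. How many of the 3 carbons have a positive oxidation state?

Tallying each carbon's bonds:
C1: 1C, 2O, 1F → 0 + 2 + 1 = +3
C2: 4C → 0 = 0
C3: 3C, 1Li → 0 − 1 = -1
1 carbon (C1) meets the condition.

1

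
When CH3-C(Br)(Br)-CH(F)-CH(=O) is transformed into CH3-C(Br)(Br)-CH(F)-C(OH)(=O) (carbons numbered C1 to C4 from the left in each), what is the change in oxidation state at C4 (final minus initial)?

+2

Before: C4 has 1 bond to C, 1 bond to H, 2 bonds to O → oxidation state +1.
After: C4 has 1 bond to C, 3 bonds to O → oxidation state +3.
Δ = +3 − (+1) = +2, so this is an oxidation at C4.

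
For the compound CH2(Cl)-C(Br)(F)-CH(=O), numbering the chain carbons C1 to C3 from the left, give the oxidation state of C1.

-1

C1 has one bond to C (0), one bond to H (-1), one bond to Cl (+1), one bond to H (-1).
Oxidation state = 0 − 1 + 1 − 1 = -1.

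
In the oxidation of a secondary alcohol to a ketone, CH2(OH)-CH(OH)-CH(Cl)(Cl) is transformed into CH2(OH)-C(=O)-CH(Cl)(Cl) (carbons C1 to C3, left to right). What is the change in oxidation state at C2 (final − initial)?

Before: C2 has 2 bonds to C, 1 bond to H, 1 bond to O → oxidation state 0.
After: C2 has 2 bonds to C, 2 bonds to O → oxidation state +2.
Δ = +2 − (0) = +2, so this is an oxidation at C2.

+2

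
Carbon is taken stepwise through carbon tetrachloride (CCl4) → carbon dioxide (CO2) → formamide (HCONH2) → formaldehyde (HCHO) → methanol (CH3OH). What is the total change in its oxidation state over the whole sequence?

-6

Carbon oxidation states along the series — carbon tetrachloride: +4, carbon dioxide: +4, formamide: +2, formaldehyde: 0, methanol: -2.
Net change = -2 − (+4) = -6.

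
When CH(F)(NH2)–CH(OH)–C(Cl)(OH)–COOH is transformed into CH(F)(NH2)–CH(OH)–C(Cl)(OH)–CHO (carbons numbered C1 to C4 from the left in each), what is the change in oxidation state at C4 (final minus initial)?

Before: C4 has 1 bond to C, 3 bonds to O → oxidation state +3.
After: C4 has 1 bond to C, 1 bond to H, 2 bonds to O → oxidation state +1.
Δ = +1 − (+3) = -2, so this is a reduction at C4.

-2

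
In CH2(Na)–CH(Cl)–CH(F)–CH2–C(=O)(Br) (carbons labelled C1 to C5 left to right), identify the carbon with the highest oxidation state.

Count +1 for every bond to an atom more electronegative than carbon and −1 for every bond to one less electronegative; C–C bonds are 0. Tallying each carbon:
C1: 1C, 2H, 1Na → 0 − 2 − 1 = -3
C2: 2C, 1H, 1Cl → 0 − 1 + 1 = 0
C3: 2C, 1H, 1F → 0 − 1 + 1 = 0
C4: 2C, 2H → 0 − 2 = -2
C5: 1C, 2O, 1Br → 0 + 2 + 1 = +3
The most oxidised carbon is C5 at +3.

C5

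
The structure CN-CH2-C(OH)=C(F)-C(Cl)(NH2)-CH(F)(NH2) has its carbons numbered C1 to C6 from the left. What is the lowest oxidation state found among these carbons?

Tallying each carbon's bonds:
C1: 1C, 3N → 0 + 3 = +3
C2: 2C, 2H → 0 − 2 = -2
C3: 3C, 1O → 0 + 1 = +1
C4: 3C, 1F → 0 + 1 = +1
C5: 2C, 1N, 1Cl → 0 + 1 + 1 = +2
C6: 1C, 1H, 1N, 1F → 0 − 1 + 1 + 1 = +1
The lowest value is -2.

-2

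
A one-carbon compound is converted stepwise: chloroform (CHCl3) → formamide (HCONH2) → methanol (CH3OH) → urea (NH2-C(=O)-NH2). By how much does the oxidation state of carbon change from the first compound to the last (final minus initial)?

+2

Carbon oxidation states along the series — chloroform: +2, formamide: +2, methanol: -2, urea: +4.
Net change = +4 − (+2) = +2.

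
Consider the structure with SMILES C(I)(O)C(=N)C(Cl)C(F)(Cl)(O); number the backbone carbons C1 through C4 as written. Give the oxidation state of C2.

+2

Assign +1 per bond to O/N/halogen, −1 per bond to H or an electropositive element, and 0 per bond to carbon.
C2 has one bond to C (0), one bond to C (0), a double bond to N (2×+1 = +2).
Oxidation state = 0 + 0 + 2 = +2.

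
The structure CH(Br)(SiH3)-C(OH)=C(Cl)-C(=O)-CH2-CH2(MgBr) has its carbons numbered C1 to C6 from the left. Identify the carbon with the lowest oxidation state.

Tallying each carbon's bonds:
C1: 1C, 1H, 1Br, 1Si → 0 − 1 + 1 − 1 = -1
C2: 3C, 1O → 0 + 1 = +1
C3: 3C, 1Cl → 0 + 1 = +1
C4: 2C, 2O → 0 + 2 = +2
C5: 2C, 2H → 0 − 2 = -2
C6: 1C, 2H, 1Mg → 0 − 2 − 1 = -3
The most reduced carbon is C6 at -3.

C6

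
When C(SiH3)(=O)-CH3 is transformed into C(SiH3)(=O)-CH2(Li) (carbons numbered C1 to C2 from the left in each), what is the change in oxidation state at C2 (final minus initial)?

0

Before: C2 has 1 bond to C, 3 bonds to H → oxidation state -3.
After: C2 has 1 bond to C, 2 bonds to H, 1 bond to Li → oxidation state -3.
Δ = -3 − (-3) = 0, so no net redox change at C2.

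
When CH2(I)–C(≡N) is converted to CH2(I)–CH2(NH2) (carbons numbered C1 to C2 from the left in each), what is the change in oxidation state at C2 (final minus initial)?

-4

Before: C2 has 1 bond to C, 3 bonds to N → oxidation state +3.
After: C2 has 1 bond to C, 2 bonds to H, 1 bond to N → oxidation state -1.
Δ = -1 − (+3) = -4, so this is a reduction at C2.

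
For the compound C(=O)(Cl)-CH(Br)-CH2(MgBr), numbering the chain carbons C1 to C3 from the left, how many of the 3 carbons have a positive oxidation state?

1

Assign +1 per bond to O/N/halogen, −1 per bond to H or an electropositive element, and 0 per bond to carbon. Tallying each carbon:
C1: 1C, 2O, 1Cl → 0 + 2 + 1 = +3
C2: 2C, 1H, 1Br → 0 − 1 + 1 = 0
C3: 1C, 2H, 1Mg → 0 − 2 − 1 = -3
1 carbon (C1) meets the condition.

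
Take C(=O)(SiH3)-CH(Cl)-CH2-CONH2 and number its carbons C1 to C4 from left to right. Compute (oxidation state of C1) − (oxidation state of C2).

C1: 1C, 2O, 1Si → 0 + 2 − 1 = +1
C2: 2C, 1H, 1Cl → 0 − 1 + 1 = 0
Difference: +1 − (0) = +1.

+1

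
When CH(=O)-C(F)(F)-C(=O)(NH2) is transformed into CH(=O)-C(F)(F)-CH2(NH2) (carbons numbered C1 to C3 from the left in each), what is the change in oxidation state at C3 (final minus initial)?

Before: C3 has 1 bond to C, 2 bonds to O, 1 bond to N → oxidation state +3.
After: C3 has 1 bond to C, 2 bonds to H, 1 bond to N → oxidation state -1.
Δ = -1 − (+3) = -4, so this is a reduction at C3.

-4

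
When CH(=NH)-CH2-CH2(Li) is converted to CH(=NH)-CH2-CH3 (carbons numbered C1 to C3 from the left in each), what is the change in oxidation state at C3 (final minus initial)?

0

Before: C3 has 1 bond to C, 2 bonds to H, 1 bond to Li → oxidation state -3.
After: C3 has 1 bond to C, 3 bonds to H → oxidation state -3.
Δ = -3 − (-3) = 0, so no net redox change at C3.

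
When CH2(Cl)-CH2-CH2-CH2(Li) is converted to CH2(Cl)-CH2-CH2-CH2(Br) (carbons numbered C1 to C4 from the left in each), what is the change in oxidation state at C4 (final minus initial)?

+2

Before: C4 has 1 bond to C, 2 bonds to H, 1 bond to Li → oxidation state -3.
After: C4 has 1 bond to C, 2 bonds to H, 1 bond to Br → oxidation state -1.
Δ = -1 − (-3) = +2, so this is an oxidation at C4.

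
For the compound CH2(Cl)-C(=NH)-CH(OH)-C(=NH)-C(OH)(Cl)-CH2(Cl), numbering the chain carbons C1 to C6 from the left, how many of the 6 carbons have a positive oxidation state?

Bonds to more-electronegative neighbours contribute +1 each, bonds to H or metals contribute −1 each, and C–C bonds contribute 0. Tallying each carbon:
C1: 1C, 2H, 1Cl → 0 − 2 + 1 = -1
C2: 2C, 2N → 0 + 2 = +2
C3: 2C, 1H, 1O → 0 − 1 + 1 = 0
C4: 2C, 2N → 0 + 2 = +2
C5: 2C, 1O, 1Cl → 0 + 1 + 1 = +2
C6: 1C, 2H, 1Cl → 0 − 2 + 1 = -1
3 carbons (C2, C4, C5) meet the condition.

3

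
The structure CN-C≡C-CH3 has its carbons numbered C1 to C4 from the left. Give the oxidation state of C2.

Assign +1 per bond to O/N/halogen, −1 per bond to H or an electropositive element, and 0 per bond to carbon.
C2 has one bond to C (0), a triple bond to C (3×0 = 0).
Oxidation state = 0 + 0 = 0.

0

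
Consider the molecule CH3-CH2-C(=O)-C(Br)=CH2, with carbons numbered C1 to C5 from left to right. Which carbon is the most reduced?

Tallying each carbon's bonds:
C1: 1C, 3H → 0 − 3 = -3
C2: 2C, 2H → 0 − 2 = -2
C3: 2C, 2O → 0 + 2 = +2
C4: 3C, 1Br → 0 + 1 = +1
C5: 2C, 2H → 0 − 2 = -2
The most reduced carbon is C1 at -3.

C1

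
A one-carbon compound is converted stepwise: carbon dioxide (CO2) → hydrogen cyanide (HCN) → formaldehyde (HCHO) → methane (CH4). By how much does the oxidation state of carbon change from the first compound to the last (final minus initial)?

-8

Carbon oxidation states along the series — carbon dioxide: +4, hydrogen cyanide: +2, formaldehyde: 0, methane: -4.
Net change = -4 − (+4) = -8.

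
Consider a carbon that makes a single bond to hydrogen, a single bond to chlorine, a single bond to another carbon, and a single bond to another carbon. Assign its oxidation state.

The carbon has one bond to C (0), one bond to C (0), one bond to H (-1), one bond to Cl (+1).
Oxidation state = 0 + 0 − 1 + 1 = 0.

0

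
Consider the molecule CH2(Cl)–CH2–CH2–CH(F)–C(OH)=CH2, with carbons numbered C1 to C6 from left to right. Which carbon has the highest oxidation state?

C5

Tallying each carbon's bonds:
C1: 1C, 2H, 1Cl → 0 − 2 + 1 = -1
C2: 2C, 2H → 0 − 2 = -2
C3: 2C, 2H → 0 − 2 = -2
C4: 2C, 1H, 1F → 0 − 1 + 1 = 0
C5: 3C, 1O → 0 + 1 = +1
C6: 2C, 2H → 0 − 2 = -2
The most oxidised carbon is C5 at +1.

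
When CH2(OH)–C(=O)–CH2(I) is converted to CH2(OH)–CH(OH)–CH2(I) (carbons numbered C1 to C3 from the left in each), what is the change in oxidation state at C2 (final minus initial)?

Before: C2 has 2 bonds to C, 2 bonds to O → oxidation state +2.
After: C2 has 2 bonds to C, 1 bond to H, 1 bond to O → oxidation state 0.
Δ = 0 − (+2) = -2, so this is a reduction at C2.

-2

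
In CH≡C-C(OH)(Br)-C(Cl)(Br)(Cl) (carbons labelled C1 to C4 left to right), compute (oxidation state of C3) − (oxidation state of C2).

+2

C3: 2C, 1O, 1Br → 0 + 1 + 1 = +2
C2: 4C → 0 = 0
Difference: +2 − (0) = +2.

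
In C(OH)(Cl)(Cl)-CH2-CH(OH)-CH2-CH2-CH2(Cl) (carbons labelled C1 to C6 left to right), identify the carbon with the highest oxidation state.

Tallying each carbon's bonds:
C1: 1C, 1O, 2Cl → 0 + 1 + 2 = +3
C2: 2C, 2H → 0 − 2 = -2
C3: 2C, 1H, 1O → 0 − 1 + 1 = 0
C4: 2C, 2H → 0 − 2 = -2
C5: 2C, 2H → 0 − 2 = -2
C6: 1C, 2H, 1Cl → 0 − 2 + 1 = -1
The most oxidised carbon is C1 at +3.

C1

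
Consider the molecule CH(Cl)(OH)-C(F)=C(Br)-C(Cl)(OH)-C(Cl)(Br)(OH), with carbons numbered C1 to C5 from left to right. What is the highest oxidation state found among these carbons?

+3

Tallying each carbon's bonds:
C1: 1C, 1H, 1O, 1Cl → 0 − 1 + 1 + 1 = +1
C2: 3C, 1F → 0 + 1 = +1
C3: 3C, 1Br → 0 + 1 = +1
C4: 2C, 1O, 1Cl → 0 + 1 + 1 = +2
C5: 1C, 1O, 1Cl, 1Br → 0 + 1 + 1 + 1 = +3
The highest value is +3.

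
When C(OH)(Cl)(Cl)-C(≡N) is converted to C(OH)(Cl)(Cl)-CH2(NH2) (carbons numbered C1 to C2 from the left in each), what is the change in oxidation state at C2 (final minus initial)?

-4

Before: C2 has 1 bond to C, 3 bonds to N → oxidation state +3.
After: C2 has 1 bond to C, 2 bonds to H, 1 bond to N → oxidation state -1.
Δ = -1 − (+3) = -4, so this is a reduction at C2.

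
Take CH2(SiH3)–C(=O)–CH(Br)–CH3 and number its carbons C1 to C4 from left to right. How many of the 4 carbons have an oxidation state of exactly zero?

1

Tallying each carbon's bonds:
C1: 1C, 2H, 1Si → 0 − 2 − 1 = -3
C2: 2C, 2O → 0 + 2 = +2
C3: 2C, 1H, 1Br → 0 − 1 + 1 = 0
C4: 1C, 3H → 0 − 3 = -3
1 carbon (C3) meets the condition.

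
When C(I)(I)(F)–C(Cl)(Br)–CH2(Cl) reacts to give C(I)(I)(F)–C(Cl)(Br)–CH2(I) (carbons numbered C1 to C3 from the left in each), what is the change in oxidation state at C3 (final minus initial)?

Before: C3 has 1 bond to C, 2 bonds to H, 1 bond to Cl → oxidation state -1.
After: C3 has 1 bond to C, 2 bonds to H, 1 bond to I → oxidation state -1.
Δ = -1 − (-1) = 0, so no net redox change at C3.

0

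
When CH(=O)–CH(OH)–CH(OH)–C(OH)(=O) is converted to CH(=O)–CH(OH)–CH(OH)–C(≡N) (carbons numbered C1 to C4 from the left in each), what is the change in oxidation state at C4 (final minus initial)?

Before: C4 has 1 bond to C, 3 bonds to O → oxidation state +3.
After: C4 has 1 bond to C, 3 bonds to N → oxidation state +3.
Δ = +3 − (+3) = 0, so no net redox change at C4.

0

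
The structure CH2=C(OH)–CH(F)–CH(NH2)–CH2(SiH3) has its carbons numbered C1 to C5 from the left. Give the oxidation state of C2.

Assign +1 per bond to O/N/halogen, −1 per bond to H or an electropositive element, and 0 per bond to carbon.
C2 has a double bond to C (2×0 = 0), one bond to C (0), one bond to O (+1).
Oxidation state = 0 + 0 + 1 = +1.

+1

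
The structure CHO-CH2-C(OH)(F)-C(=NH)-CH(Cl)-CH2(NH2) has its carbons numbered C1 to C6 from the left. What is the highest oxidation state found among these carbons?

+2

Assign +1 per bond to O/N/halogen, −1 per bond to H or an electropositive element, and 0 per bond to carbon. Tallying each carbon:
C1: 1C, 1H, 2O → 0 − 1 + 2 = +1
C2: 2C, 2H → 0 − 2 = -2
C3: 2C, 1O, 1F → 0 + 1 + 1 = +2
C4: 2C, 2N → 0 + 2 = +2
C5: 2C, 1H, 1Cl → 0 − 1 + 1 = 0
C6: 1C, 2H, 1N → 0 − 2 + 1 = -1
The highest value is +2.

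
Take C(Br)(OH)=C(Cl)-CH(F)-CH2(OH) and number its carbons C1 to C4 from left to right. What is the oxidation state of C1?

+2

Each bond to a more electronegative atom (O, N, halogen) counts +1, each bond to a less electronegative atom (H, metal, B, Si) counts −1, and each C–C bond counts 0.
C1 has a double bond to C (2×0 = 0), one bond to Br (+1), one bond to O (+1).
Oxidation state = 0 + 1 + 1 = +2.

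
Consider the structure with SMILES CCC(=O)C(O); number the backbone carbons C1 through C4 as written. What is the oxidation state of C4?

Count +1 for every bond to an atom more electronegative than carbon and −1 for every bond to one less electronegative; C–C bonds are 0.
C4 has one bond to C (0), one bond to O (+1), one bond to H (-1), one bond to H (-1).
Oxidation state = 0 + 1 − 1 − 1 = -1.

-1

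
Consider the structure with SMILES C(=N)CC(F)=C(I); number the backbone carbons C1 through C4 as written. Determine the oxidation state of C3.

C3 has one bond to C (0), a double bond to C (2×0 = 0), one bond to F (+1).
Oxidation state = 0 + 0 + 1 = +1.

+1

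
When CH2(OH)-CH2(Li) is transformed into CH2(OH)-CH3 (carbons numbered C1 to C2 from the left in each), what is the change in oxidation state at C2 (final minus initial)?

Before: C2 has 1 bond to C, 2 bonds to H, 1 bond to Li → oxidation state -3.
After: C2 has 1 bond to C, 3 bonds to H → oxidation state -3.
Δ = -3 − (-3) = 0, so no net redox change at C2.

0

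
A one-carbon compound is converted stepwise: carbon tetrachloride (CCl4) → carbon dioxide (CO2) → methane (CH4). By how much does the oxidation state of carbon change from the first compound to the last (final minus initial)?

Carbon oxidation states along the series — carbon tetrachloride: +4, carbon dioxide: +4, methane: -4.
Net change = -4 − (+4) = -8.

-8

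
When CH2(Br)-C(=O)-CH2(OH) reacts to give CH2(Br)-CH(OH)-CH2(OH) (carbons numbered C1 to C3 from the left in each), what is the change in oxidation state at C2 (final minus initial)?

-2

Before: C2 has 2 bonds to C, 2 bonds to O → oxidation state +2.
After: C2 has 2 bonds to C, 1 bond to H, 1 bond to O → oxidation state 0.
Δ = 0 − (+2) = -2, so this is a reduction at C2.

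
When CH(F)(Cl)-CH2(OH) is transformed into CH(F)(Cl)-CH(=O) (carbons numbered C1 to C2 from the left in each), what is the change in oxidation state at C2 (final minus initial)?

Before: C2 has 1 bond to C, 2 bonds to H, 1 bond to O → oxidation state -1.
After: C2 has 1 bond to C, 1 bond to H, 2 bonds to O → oxidation state +1.
Δ = +1 − (-1) = +2, so this is an oxidation at C2.

+2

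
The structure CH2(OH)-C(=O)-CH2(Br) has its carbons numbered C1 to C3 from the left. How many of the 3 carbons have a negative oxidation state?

2

Tallying each carbon's bonds:
C1: 1C, 2H, 1O → 0 − 2 + 1 = -1
C2: 2C, 2O → 0 + 2 = +2
C3: 1C, 2H, 1Br → 0 − 2 + 1 = -1
2 carbons (C1, C3) meet the condition.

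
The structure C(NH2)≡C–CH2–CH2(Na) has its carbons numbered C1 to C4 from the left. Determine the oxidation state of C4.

-3

Each bond to a more electronegative atom (O, N, halogen) counts +1, each bond to a less electronegative atom (H, metal, B, Si) counts −1, and each C–C bond counts 0.
C4 has one bond to C (0), one bond to H (-1), one bond to H (-1), one bond to Na (-1).
Oxidation state = 0 − 1 − 1 − 1 = -3.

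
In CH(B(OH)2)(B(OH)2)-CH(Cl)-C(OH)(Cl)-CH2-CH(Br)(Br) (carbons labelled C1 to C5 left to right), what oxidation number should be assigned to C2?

0

Count +1 for every bond to an atom more electronegative than carbon and −1 for every bond to one less electronegative; C–C bonds are 0.
C2 has one bond to C (0), one bond to C (0), one bond to Cl (+1), one bond to H (-1).
Oxidation state = 0 + 0 + 1 − 1 = 0.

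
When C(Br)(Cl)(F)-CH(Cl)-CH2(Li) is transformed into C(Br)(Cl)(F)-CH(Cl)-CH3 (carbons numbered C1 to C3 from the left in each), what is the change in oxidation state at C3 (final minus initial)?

Before: C3 has 1 bond to C, 2 bonds to H, 1 bond to Li → oxidation state -3.
After: C3 has 1 bond to C, 3 bonds to H → oxidation state -3.
Δ = -3 − (-3) = 0, so no net redox change at C3.

0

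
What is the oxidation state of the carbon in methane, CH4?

The carbon has one bond to H (-1), one bond to H (-1), one bond to H (-1), one bond to H (-1).
Oxidation state = -1 − 1 − 1 − 1 = -4.

-4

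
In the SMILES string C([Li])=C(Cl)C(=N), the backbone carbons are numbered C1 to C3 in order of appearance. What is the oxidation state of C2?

Assign +1 per bond to O/N/halogen, −1 per bond to H or an electropositive element, and 0 per bond to carbon.
C2 has a double bond to C (2×0 = 0), one bond to C (0), one bond to Cl (+1).
Oxidation state = 0 + 0 + 1 = +1.

+1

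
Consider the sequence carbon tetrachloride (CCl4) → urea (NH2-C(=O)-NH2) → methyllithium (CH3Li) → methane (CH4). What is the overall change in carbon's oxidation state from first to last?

Carbon oxidation states along the series — carbon tetrachloride: +4, urea: +4, methyllithium: -4, methane: -4.
Net change = -4 − (+4) = -8.

-8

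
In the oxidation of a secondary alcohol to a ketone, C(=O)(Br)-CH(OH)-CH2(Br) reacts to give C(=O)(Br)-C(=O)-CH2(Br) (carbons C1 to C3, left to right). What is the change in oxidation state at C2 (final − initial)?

+2

Before: C2 has 2 bonds to C, 1 bond to H, 1 bond to O → oxidation state 0.
After: C2 has 2 bonds to C, 2 bonds to O → oxidation state +2.
Δ = +2 − (0) = +2, so this is an oxidation at C2.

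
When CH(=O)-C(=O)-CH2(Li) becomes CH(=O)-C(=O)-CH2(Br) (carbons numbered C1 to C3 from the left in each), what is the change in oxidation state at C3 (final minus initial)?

Before: C3 has 1 bond to C, 2 bonds to H, 1 bond to Li → oxidation state -3.
After: C3 has 1 bond to C, 2 bonds to H, 1 bond to Br → oxidation state -1.
Δ = -1 − (-3) = +2, so this is an oxidation at C3.

+2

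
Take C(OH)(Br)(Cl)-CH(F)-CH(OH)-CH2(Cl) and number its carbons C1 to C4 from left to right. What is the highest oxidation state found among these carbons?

Assign +1 per bond to O/N/halogen, −1 per bond to H or an electropositive element, and 0 per bond to carbon. Tallying each carbon:
C1: 1C, 1O, 1Cl, 1Br → 0 + 1 + 1 + 1 = +3
C2: 2C, 1H, 1F → 0 − 1 + 1 = 0
C3: 2C, 1H, 1O → 0 − 1 + 1 = 0
C4: 1C, 2H, 1Cl → 0 − 2 + 1 = -1
The highest value is +3.

+3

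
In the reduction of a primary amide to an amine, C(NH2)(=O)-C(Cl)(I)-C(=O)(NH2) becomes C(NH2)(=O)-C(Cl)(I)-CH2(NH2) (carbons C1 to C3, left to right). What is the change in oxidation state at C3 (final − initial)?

-4

Before: C3 has 1 bond to C, 2 bonds to O, 1 bond to N → oxidation state +3.
After: C3 has 1 bond to C, 2 bonds to H, 1 bond to N → oxidation state -1.
Δ = -1 − (+3) = -4, so this is a reduction at C3.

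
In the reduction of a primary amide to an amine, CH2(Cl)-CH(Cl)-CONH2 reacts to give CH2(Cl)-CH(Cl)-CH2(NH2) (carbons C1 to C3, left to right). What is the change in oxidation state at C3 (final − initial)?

-4

Before: C3 has 1 bond to C, 2 bonds to O, 1 bond to N → oxidation state +3.
After: C3 has 1 bond to C, 2 bonds to H, 1 bond to N → oxidation state -1.
Δ = -1 − (+3) = -4, so this is a reduction at C3.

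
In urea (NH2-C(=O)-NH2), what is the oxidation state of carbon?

+4

The carbon has one bond to N (+1), a double bond to O (2×+1 = +2), one bond to N (+1).
Oxidation state = +1 + 2 + 1 = +4.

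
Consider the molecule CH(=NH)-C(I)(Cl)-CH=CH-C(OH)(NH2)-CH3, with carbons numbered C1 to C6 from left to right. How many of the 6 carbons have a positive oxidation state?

3

Assign +1 per bond to O/N/halogen, −1 per bond to H or an electropositive element, and 0 per bond to carbon. Tallying each carbon:
C1: 1C, 1H, 2N → 0 − 1 + 2 = +1
C2: 2C, 1Cl, 1I → 0 + 1 + 1 = +2
C3: 3C, 1H → 0 − 1 = -1
C4: 3C, 1H → 0 − 1 = -1
C5: 2C, 1O, 1N → 0 + 1 + 1 = +2
C6: 1C, 3H → 0 − 3 = -3
3 carbons (C1, C2, C5) meet the condition.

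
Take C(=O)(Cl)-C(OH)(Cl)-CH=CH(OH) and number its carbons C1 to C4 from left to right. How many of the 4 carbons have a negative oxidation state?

Tallying each carbon's bonds:
C1: 1C, 2O, 1Cl → 0 + 2 + 1 = +3
C2: 2C, 1O, 1Cl → 0 + 1 + 1 = +2
C3: 3C, 1H → 0 − 1 = -1
C4: 2C, 1H, 1O → 0 − 1 + 1 = 0
1 carbon (C3) meets the condition.

1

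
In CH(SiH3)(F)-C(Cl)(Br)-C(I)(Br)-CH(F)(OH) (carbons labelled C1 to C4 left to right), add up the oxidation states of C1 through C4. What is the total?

+4

Tallying each carbon's bonds:
C1: 1C, 1H, 1F, 1Si → 0 − 1 + 1 − 1 = -1
C2: 2C, 1Cl, 1Br → 0 + 1 + 1 = +2
C3: 2C, 1Br, 1I → 0 + 1 + 1 = +2
C4: 1C, 1H, 1O, 1F → 0 − 1 + 1 + 1 = +1
Sum = -1 + 2 + 2 + 1 = +4.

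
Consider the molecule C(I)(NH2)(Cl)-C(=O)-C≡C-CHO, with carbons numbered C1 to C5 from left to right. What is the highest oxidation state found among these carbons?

+3

Tallying each carbon's bonds:
C1: 1C, 1N, 1Cl, 1I → 0 + 1 + 1 + 1 = +3
C2: 2C, 2O → 0 + 2 = +2
C3: 4C → 0 = 0
C4: 4C → 0 = 0
C5: 1C, 1H, 2O → 0 − 1 + 2 = +1
The highest value is +3.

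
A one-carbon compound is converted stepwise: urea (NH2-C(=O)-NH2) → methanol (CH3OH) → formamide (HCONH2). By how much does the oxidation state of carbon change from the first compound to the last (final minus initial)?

Carbon oxidation states along the series — urea: +4, methanol: -2, formamide: +2.
Net change = +2 − (+4) = -2.

-2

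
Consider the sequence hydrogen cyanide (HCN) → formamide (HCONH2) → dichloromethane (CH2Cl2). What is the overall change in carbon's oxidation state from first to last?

Carbon oxidation states along the series — hydrogen cyanide: +2, formamide: +2, dichloromethane: 0.
Net change = 0 − (+2) = -2.

-2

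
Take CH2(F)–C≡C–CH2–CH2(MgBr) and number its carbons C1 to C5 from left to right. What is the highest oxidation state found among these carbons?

0

Count +1 for every bond to an atom more electronegative than carbon and −1 for every bond to one less electronegative; C–C bonds are 0. Tallying each carbon:
C1: 1C, 2H, 1F → 0 − 2 + 1 = -1
C2: 4C → 0 = 0
C3: 4C → 0 = 0
C4: 2C, 2H → 0 − 2 = -2
C5: 1C, 2H, 1Mg → 0 − 2 − 1 = -3
The highest value is 0.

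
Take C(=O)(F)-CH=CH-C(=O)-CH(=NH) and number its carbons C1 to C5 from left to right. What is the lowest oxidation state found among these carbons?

-1

Count +1 for every bond to an atom more electronegative than carbon and −1 for every bond to one less electronegative; C–C bonds are 0. Tallying each carbon:
C1: 1C, 2O, 1F → 0 + 2 + 1 = +3
C2: 3C, 1H → 0 − 1 = -1
C3: 3C, 1H → 0 − 1 = -1
C4: 2C, 2O → 0 + 2 = +2
C5: 1C, 1H, 2N → 0 − 1 + 2 = +1
The lowest value is -1.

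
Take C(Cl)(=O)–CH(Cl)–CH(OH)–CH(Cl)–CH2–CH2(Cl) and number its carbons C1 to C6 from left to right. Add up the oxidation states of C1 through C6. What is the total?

Count +1 for every bond to an atom more electronegative than carbon and −1 for every bond to one less electronegative; C–C bonds are 0. Tallying each carbon:
C1: 1C, 2O, 1Cl → 0 + 2 + 1 = +3
C2: 2C, 1H, 1Cl → 0 − 1 + 1 = 0
C3: 2C, 1H, 1O → 0 − 1 + 1 = 0
C4: 2C, 1H, 1Cl → 0 − 1 + 1 = 0
C5: 2C, 2H → 0 − 2 = -2
C6: 1C, 2H, 1Cl → 0 − 2 + 1 = -1
Sum = +3 + 0 + 0 + 0 − 2 − 1 = 0.

0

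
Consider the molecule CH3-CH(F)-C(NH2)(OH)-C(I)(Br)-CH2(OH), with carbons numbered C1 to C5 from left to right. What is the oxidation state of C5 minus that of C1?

+2

C5: 1C, 2H, 1O → 0 − 2 + 1 = -1
C1: 1C, 3H → 0 − 3 = -3
Difference: -1 − (-3) = +2.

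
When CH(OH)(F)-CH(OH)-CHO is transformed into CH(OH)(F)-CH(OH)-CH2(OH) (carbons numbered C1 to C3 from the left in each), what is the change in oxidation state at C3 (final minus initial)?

Before: C3 has 1 bond to C, 1 bond to H, 2 bonds to O → oxidation state +1.
After: C3 has 1 bond to C, 2 bonds to H, 1 bond to O → oxidation state -1.
Δ = -1 − (+1) = -2, so this is a reduction at C3.

-2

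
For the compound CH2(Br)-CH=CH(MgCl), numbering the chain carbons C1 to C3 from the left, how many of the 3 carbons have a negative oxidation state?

3

Bonds to more-electronegative neighbours contribute +1 each, bonds to H or metals contribute −1 each, and C–C bonds contribute 0. Tallying each carbon:
C1: 1C, 2H, 1Br → 0 − 2 + 1 = -1
C2: 3C, 1H → 0 − 1 = -1
C3: 2C, 1H, 1Mg → 0 − 1 − 1 = -2
3 carbons (C1, C2, C3) meet the condition.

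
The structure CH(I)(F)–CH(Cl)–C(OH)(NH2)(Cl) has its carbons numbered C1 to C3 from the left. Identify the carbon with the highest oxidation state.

Count +1 for every bond to an atom more electronegative than carbon and −1 for every bond to one less electronegative; C–C bonds are 0. Tallying each carbon:
C1: 1C, 1H, 1F, 1I → 0 − 1 + 1 + 1 = +1
C2: 2C, 1H, 1Cl → 0 − 1 + 1 = 0
C3: 1C, 1O, 1N, 1Cl → 0 + 1 + 1 + 1 = +3
The most oxidised carbon is C3 at +3.

C3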